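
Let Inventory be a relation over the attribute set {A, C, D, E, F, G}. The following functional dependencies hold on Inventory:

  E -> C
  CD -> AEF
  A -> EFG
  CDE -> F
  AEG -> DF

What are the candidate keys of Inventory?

A, CD, DE

{A}⁺: A→EFG adds E, F, G; AEG→DF adds D; E→C adds C → {A, C, D, E, F, G}.
{C, D}⁺: CD→AEF adds A, E, F; A→EFG adds G → {A, C, D, E, F, G}. Minimal: {D}⁺ = {D}; {C}⁺ = {C} — none reach the full schema.
{D, E}⁺: E→C adds C; CD→AEF adds A, F; A→EFG adds G → {A, C, D, E, F, G}. Minimal: {E}⁺ = {C, E}; {D}⁺ = {D} — none reach the full schema.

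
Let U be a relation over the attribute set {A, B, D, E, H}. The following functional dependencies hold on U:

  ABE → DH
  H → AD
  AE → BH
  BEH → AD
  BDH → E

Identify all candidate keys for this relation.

AE, BH, EH

{A, E}⁺: AE→BH adds B, H; BEH→AD adds D → {A, B, D, E, H}.
{B, H}⁺: H→AD adds A, D; BDH→E adds E → {A, B, D, E, H}.
{E, H}⁺: H→AD adds A, D; AE→BH adds B → {A, B, D, E, H}.
Any other superkey contains one of these as a subset, so there are no further candidate keys.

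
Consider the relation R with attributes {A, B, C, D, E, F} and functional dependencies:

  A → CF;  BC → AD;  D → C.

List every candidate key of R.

{A, B, E}, {B, C, E}, {B, D, E}

Attributes B, E never appear on any right-hand side, so every candidate key must contain {B, E}.
{B, E}⁺ = {B, E}, which is not all of the schema, so we must add further attributes.
{A, B, E}⁺: A→CF adds C, F; BC→AD adds D → {A, B, C, D, E, F}.
{B, C, E}⁺: BC→AD adds A, D; A→CF adds F → {A, B, C, D, E, F}.
{B, D, E}⁺: D→C adds C; BC→AD adds A; A→CF adds F → {A, B, C, D, E, F}.
Any other superkey contains one of these as a subset, so there are no further candidate keys.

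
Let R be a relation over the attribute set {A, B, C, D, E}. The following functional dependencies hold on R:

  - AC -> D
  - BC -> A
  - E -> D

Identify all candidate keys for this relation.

Attributes B, C, E never appear on any right-hand side, so every candidate key must contain {B, C, E}.
{B, C, E}⁺ = {A, B, C, D, E}, which is all of the schema, so {B, C, E} is the only candidate key.

(B, C, E)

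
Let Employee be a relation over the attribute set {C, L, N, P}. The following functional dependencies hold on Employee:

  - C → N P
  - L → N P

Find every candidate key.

CL

Attributes C, L never appear on any right-hand side, so every candidate key must contain {C, L}.
{C, L}⁺ = {C, L, N, P}, which is all of the schema, so {C, L} is the only candidate key.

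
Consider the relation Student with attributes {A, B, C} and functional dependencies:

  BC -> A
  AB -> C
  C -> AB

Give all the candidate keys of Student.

{C}⁺: C→AB adds A, B → {A, B, C}.
{A, B}⁺: AB→C adds C → {A, B, C}. Minimal: {B}⁺ = {B}; {A}⁺ = {A} — none reach the full schema.

C; AB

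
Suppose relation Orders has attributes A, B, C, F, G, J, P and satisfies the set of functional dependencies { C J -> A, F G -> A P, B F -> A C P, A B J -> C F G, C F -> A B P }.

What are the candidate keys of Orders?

{A, B, J}, {B, C, J}, {B, F, J}, {C, F, J}

Attribute J never appears on the right-hand side of any dependency, so J must belong to every candidate key.
{J}⁺ = {J}, which is not all of the schema, so we must add further attributes.
{A, B, J}⁺: ABJ→CFG adds C, F, G; CF→ABP adds P → {A, B, C, F, G, J, P}.
{B, C, J}⁺: CJ→A adds A; ABJ→CFG adds F, G; CF→ABP adds P → {A, B, C, F, G, J, P}.
{B, F, J}⁺: BF→ACP adds A, C, P; ABJ→CFG adds G → {A, B, C, F, G, J, P}.
{C, F, J}⁺: CJ→A adds A; CF→ABP adds B, P; ABJ→CFG adds G → {A, B, C, F, G, J, P}.
Any other superkey contains one of these as a subset, so there are no further candidate keys.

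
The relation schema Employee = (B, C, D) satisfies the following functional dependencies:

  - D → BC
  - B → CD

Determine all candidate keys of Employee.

(B), (D)

{B}⁺: B→CD adds C, D → {B, C, D}.
{D}⁺: D→BC adds B, C → {B, C, D}.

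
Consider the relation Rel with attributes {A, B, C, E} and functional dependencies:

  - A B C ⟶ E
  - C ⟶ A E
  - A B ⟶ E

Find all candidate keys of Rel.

Attributes B, C never appear on any right-hand side, so every candidate key must contain {B, C}.
{B, C}⁺ = {A, B, C, E}, which is all of the schema, so {B, C} is the only candidate key.

BC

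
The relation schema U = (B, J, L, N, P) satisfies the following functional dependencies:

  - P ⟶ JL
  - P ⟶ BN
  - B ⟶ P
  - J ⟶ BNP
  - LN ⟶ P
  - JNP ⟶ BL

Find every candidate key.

{B}⁺: B→P adds P; P→JL adds J, L; P→BN adds N → {B, J, L, N, P}.
{J}⁺: J→BNP adds B, N, P; JNP→BL adds L → {B, J, L, N, P}.
{P}⁺: P→JL adds J, L; P→BN adds B, N → {B, J, L, N, P}.
{L, N}⁺: LN→P adds P; P→JL adds J; P→BN adds B → {B, J, L, N, P}. Minimal: {N}⁺ = {N}; {L}⁺ = {L} — none reach the full schema.

{B}, {J}, {P}, {L, N}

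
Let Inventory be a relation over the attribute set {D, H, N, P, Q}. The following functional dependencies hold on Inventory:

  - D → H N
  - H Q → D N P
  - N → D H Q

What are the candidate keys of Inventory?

{D}⁺: D→HN adds H, N; N→DHQ adds Q; HQ→DNP adds P → {D, H, N, P, Q}.
{N}⁺: N→DHQ adds D, H, Q; HQ→DNP adds P → {D, H, N, P, Q}.
{H, Q}⁺: HQ→DNP adds D, N, P → {D, H, N, P, Q}. Minimal: {Q}⁺ = {Q}; {H}⁺ = {H} — none reach the full schema.
Any other superkey contains one of these as a subset, so there are no further candidate keys.

D, N, HQ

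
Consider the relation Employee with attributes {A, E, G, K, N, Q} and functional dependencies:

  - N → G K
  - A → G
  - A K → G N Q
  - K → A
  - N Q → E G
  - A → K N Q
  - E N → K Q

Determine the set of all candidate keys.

{A}; {K}; {N}

{A}⁺: A→G adds G; A→KNQ adds K, N, Q; NQ→EG adds E → {A, E, G, K, N, Q}.
{K}⁺: K→A adds A; A→KNQ adds N, Q; N→GK adds G; NQ→EG adds E → {A, E, G, K, N, Q}.
{N}⁺: N→GK adds G, K; K→A adds A; A→KNQ adds Q; NQ→EG adds E → {A, E, G, K, N, Q}.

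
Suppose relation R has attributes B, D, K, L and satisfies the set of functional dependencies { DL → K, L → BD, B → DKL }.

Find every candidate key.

{B}, {L}

{B}⁺: B→DKL adds D, K, L → {B, D, K, L}.
{L}⁺: L→BD adds B, D; B→DKL adds K → {B, D, K, L}.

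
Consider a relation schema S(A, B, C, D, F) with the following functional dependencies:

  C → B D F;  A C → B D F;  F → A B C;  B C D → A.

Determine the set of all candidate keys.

{C}⁺: C→BDF adds B, D, F; F→ABC adds A → {A, B, C, D, F}.
{F}⁺: F→ABC adds A, B, C; C→BDF adds D → {A, B, C, D, F}.
Any other superkey contains one of these as a subset, so there are no further candidate keys.

{C}, {F}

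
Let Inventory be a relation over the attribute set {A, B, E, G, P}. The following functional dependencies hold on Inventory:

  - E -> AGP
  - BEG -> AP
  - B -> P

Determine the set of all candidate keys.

{B, E}⁺: E→AGP adds A, G, P → {A, B, E, G, P}.
No other minimal superkey exists.

{B, E}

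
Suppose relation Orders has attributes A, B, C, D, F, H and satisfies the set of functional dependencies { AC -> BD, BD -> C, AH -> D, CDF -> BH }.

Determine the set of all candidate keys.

Attributes A, F never appear on any right-hand side, so every candidate key must contain {A, F}.
{A, F}⁺ = {A, F}, which is not all of the schema, so we must add further attributes.
{A, C, F}⁺: AC→BD adds B, D; CDF→BH adds H → {A, B, C, D, F, H}. Minimal: {C, F}⁺ = {C, F}; {A, F}⁺ = {A, F}; {A, C}⁺ = {A, B, C, D} — none reach the full schema.
{A, B, D, F}⁺: BD→C adds C; CDF→BH adds H → {A, B, C, D, F, H}. Minimal: {B, D, F}⁺ = {B, C, D, F, H}; {A, D, F}⁺ = {A, D, F}; {A, B, F}⁺ = {A, B, F}; … — none reach the full schema.
{A, B, F, H}⁺: AH→D adds D; BD→C adds C → {A, B, C, D, F, H}. Minimal: {B, F, H}⁺ = {B, F, H}; {A, F, H}⁺ = {A, D, F, H}; {A, B, H}⁺ = {A, B, C, D, H}; … — none reach the full schema.
Any other superkey contains one of these as a subset, so there are no further candidate keys.

{A, C, F}; {A, B, D, F}; {A, B, F, H}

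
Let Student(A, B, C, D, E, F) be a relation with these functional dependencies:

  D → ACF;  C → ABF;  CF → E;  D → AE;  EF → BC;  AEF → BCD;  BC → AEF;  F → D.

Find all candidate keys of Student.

{C}⁺: C→ABF adds A, B, F; CF→E adds E; AEF→BCD adds D → {A, B, C, D, E, F}.
{D}⁺: D→ACF adds A, C, F; C→ABF adds B; CF→E adds E → {A, B, C, D, E, F}.
{F}⁺: F→D adds D; D→ACF adds A, C; C→ABF adds B; CF→E adds E → {A, B, C, D, E, F}.
Any other superkey contains one of these as a subset, so there are no further candidate keys.

(C); (D); (F)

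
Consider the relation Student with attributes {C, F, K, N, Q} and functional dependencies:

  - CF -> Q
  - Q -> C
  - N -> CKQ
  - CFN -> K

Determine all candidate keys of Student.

Attributes F, N never appear on any right-hand side, so every candidate key must contain {F, N}.
{F, N}⁺ = {C, F, K, N, Q}, which is all of the schema, so {F, N} is the only candidate key.

(F, N)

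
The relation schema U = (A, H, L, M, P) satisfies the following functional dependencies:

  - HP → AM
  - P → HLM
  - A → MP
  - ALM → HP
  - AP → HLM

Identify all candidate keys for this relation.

{A}⁺: A→MP adds M, P; AP→HLM adds H, L → {A, H, L, M, P}.
{P}⁺: P→HLM adds H, L, M; HP→AM adds A → {A, H, L, M, P}.
Any other superkey contains one of these as a subset, so there are no further candidate keys.

(A); (P)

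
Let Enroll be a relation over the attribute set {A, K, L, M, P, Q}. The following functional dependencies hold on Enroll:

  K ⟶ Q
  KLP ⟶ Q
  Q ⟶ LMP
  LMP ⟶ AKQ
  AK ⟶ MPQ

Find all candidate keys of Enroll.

(K), (Q), (L, M, P)

{K}⁺: K→Q adds Q; Q→LMP adds L, M, P; LMP→AKQ adds A → {A, K, L, M, P, Q}.
{Q}⁺: Q→LMP adds L, M, P; LMP→AKQ adds A, K → {A, K, L, M, P, Q}.
{L, M, P}⁺: LMP→AKQ adds A, K, Q → {A, K, L, M, P, Q}.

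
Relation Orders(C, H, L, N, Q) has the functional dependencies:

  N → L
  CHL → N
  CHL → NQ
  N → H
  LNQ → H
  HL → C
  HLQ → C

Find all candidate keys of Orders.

N; HL

{N}⁺: N→L adds L; N→H adds H; HL→C adds C; CHL→NQ adds Q → {C, H, L, N, Q}.
{H, L}⁺: HL→C adds C; CHL→N adds N; CHL→NQ adds Q → {C, H, L, N, Q}. Minimal: {L}⁺ = {L}; {H}⁺ = {H} — none reach the full schema.
Any other superkey contains one of these as a subset, so there are no further candidate keys.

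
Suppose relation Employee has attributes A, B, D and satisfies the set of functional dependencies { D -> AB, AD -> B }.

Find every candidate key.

D

Attribute D never appears on the right-hand side of any dependency, so D must belong to every candidate key.
{D}⁺ = {A, B, D}, which is all of the schema, so {D} is the only candidate key.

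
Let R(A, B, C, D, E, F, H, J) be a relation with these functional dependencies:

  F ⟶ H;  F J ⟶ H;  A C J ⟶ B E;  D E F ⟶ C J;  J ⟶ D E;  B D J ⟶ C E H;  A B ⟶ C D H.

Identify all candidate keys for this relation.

AFJ; ABEF; ADEF

{A, F, J}⁺: F→H adds H; J→DE adds D, E; DEF→CJ adds C; ACJ→BE adds B → {A, B, C, D, E, F, H, J}. Minimal: {F, J}⁺ = {C, D, E, F, H, J}; {A, J}⁺ = {A, D, E, J}; {A, F}⁺ = {A, F, H} — none reach the full schema.
{A, B, E, F}⁺: F→H adds H; AB→CDH adds C, D; DEF→CJ adds J → {A, B, C, D, E, F, H, J}. Minimal: {B, E, F}⁺ = {B, E, F, H}; {A, E, F}⁺ = {A, E, F, H}; {A, B, F}⁺ = {A, B, C, D, F, H}; … — none reach the full schema.
{A, D, E, F}⁺: F→H adds H; DEF→CJ adds C, J; ACJ→BE adds B → {A, B, C, D, E, F, H, J}. Minimal: {D, E, F}⁺ = {C, D, E, F, H, J}; {A, E, F}⁺ = {A, E, F, H}; {A, D, F}⁺ = {A, D, F, H}; … — none reach the full schema.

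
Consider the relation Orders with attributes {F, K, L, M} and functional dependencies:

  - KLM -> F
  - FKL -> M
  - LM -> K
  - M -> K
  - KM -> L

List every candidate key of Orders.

{M}, {F, K, L}

{M}⁺: M→K adds K; KM→L adds L; KLM→F adds F → {F, K, L, M}.
{F, K, L}⁺: FKL→M adds M → {F, K, L, M}. Minimal: {K, L}⁺ = {K, L}; {F, L}⁺ = {F, L}; {F, K}⁺ = {F, K} — none reach the full schema.
Any other superkey contains one of these as a subset, so there are no further candidate keys.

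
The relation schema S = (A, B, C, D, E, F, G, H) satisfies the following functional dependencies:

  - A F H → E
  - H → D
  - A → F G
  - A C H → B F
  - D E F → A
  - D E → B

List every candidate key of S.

Attributes C, H never appear on any right-hand side, so every candidate key must contain {C, H}.
{C, H}⁺ = {C, D, H}, which is not all of the schema, so we must add further attributes.
{A, C, H}⁺: H→D adds D; A→FG adds F, G; ACH→BF adds B; AFH→E adds E → {A, B, C, D, E, F, G, H}. Minimal: {C, H}⁺ = {C, D, H}; {A, H}⁺ = {A, B, D, E, F, G, H}; {A, C}⁺ = {A, C, F, G} — none reach the full schema.
{C, E, F, H}⁺: H→D adds D; DEF→A adds A; DE→B adds B; A→FG adds G → {A, B, C, D, E, F, G, H}. Minimal: {E, F, H}⁺ = {A, B, D, E, F, G, H}; {C, F, H}⁺ = {C, D, F, H}; {C, E, H}⁺ = {B, C, D, E, H}; … — none reach the full schema.

ACH, CEFH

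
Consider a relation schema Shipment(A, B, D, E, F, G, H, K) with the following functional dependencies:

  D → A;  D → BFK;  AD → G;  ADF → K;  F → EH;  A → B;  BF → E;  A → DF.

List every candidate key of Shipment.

{A}⁺: A→B adds B; A→DF adds D, F; D→BFK adds K; AD→G adds G; F→EH adds E, H → {A, B, D, E, F, G, H, K}.
{D}⁺: D→A adds A; D→BFK adds B, F, K; AD→G adds G; F→EH adds E, H → {A, B, D, E, F, G, H, K}.
Any other superkey contains one of these as a subset, so there are no further candidate keys.

{A}, {D}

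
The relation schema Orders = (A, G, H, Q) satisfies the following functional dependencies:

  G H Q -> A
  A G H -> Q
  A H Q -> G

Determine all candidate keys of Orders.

{A, G, H}⁺: AGH→Q adds Q → {A, G, H, Q}.
{A, H, Q}⁺: AHQ→G adds G → {A, G, H, Q}.
{G, H, Q}⁺: GHQ→A adds A → {A, G, H, Q}.

(A, G, H), (A, H, Q), (G, H, Q)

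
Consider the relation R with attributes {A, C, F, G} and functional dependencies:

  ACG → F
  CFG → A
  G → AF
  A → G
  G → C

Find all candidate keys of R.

{A}, {G}

{A}⁺: A→G adds G; G→C adds C; ACG→F adds F → {A, C, F, G}.
{G}⁺: G→AF adds A, F; G→C adds C → {A, C, F, G}.
Any other superkey contains one of these as a subset, so there are no further candidate keys.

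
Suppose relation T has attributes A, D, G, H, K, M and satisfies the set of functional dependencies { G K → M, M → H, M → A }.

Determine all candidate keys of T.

{D, G, K}

Attributes D, G, K never appear on any right-hand side, so every candidate key must contain {D, G, K}.
{D, G, K}⁺ = {A, D, G, H, K, M}, which is all of the schema, so {D, G, K} is the only candidate key.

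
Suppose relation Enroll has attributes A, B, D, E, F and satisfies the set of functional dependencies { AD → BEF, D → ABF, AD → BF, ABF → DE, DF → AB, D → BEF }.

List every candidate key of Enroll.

D, ABF

{D}⁺: D→ABF adds A, B, F; ABF→DE adds E → {A, B, D, E, F}.
{A, B, F}⁺: ABF→DE adds D, E → {A, B, D, E, F}.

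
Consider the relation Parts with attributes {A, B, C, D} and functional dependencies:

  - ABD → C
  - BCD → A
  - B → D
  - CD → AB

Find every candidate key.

{A, B}⁺: B→D adds D; ABD→C adds C → {A, B, C, D}. Minimal: {B}⁺ = {B, D}; {A}⁺ = {A} — none reach the full schema.
{B, C}⁺: B→D adds D; CD→AB adds A → {A, B, C, D}. Minimal: {C}⁺ = {C}; {B}⁺ = {B, D} — none reach the full schema.
{C, D}⁺: CD→AB adds A, B → {A, B, C, D}. Minimal: {D}⁺ = {D}; {C}⁺ = {C} — none reach the full schema.

(A, B), (B, C), (C, D)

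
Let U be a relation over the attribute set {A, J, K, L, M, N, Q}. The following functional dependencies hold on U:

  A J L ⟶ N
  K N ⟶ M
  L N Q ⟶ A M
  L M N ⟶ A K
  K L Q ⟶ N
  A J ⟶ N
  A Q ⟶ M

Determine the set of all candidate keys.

(A, J, L, Q); (J, K, L, Q); (J, L, N, Q)

{A, J, L, Q}⁺: AJL→N adds N; LNQ→AM adds M; LMN→AK adds K → {A, J, K, L, M, N, Q}. Minimal: {J, L, Q}⁺ = {J, L, Q}; {A, L, Q}⁺ = {A, L, M, Q}; {A, J, Q}⁺ = {A, J, M, N, Q}; … — none reach the full schema.
{J, K, L, Q}⁺: KLQ→N adds N; KN→M adds M; LNQ→AM adds A → {A, J, K, L, M, N, Q}. Minimal: {K, L, Q}⁺ = {A, K, L, M, N, Q}; {J, L, Q}⁺ = {J, L, Q}; {J, K, Q}⁺ = {J, K, Q}; … — none reach the full schema.
{J, L, N, Q}⁺: LNQ→AM adds A, M; LMN→AK adds K → {A, J, K, L, M, N, Q}. Minimal: {L, N, Q}⁺ = {A, K, L, M, N, Q}; {J, N, Q}⁺ = {J, N, Q}; {J, L, Q}⁺ = {J, L, Q}; … — none reach the full schema.
Any other superkey contains one of these as a subset, so there are no further candidate keys.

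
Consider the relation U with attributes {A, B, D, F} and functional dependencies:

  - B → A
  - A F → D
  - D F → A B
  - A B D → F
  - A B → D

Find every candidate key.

{B}; {A, F}; {D, F}

{B}⁺: B→A adds A; AB→D adds D; ABD→F adds F → {A, B, D, F}.
{A, F}⁺: AF→D adds D; DF→AB adds B → {A, B, D, F}. Minimal: {F}⁺ = {F}; {A}⁺ = {A} — none reach the full schema.
{D, F}⁺: DF→AB adds A, B → {A, B, D, F}. Minimal: {F}⁺ = {F}; {D}⁺ = {D} — none reach the full schema.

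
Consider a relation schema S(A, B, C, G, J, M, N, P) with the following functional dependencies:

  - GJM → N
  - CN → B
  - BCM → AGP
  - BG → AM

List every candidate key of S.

{B, C, G, J}; {B, C, J, M}; {C, G, J, M}; {C, G, J, N}; {C, J, M, N}

Attributes C, J never appear on any right-hand side, so every candidate key must contain {C, J}.
{C, J}⁺ = {C, J}, which is not all of the schema, so we must add further attributes.
{B, C, G, J}⁺: BG→AM adds A, M; GJM→N adds N; BCM→AGP adds P → {A, B, C, G, J, M, N, P}. Minimal: {C, G, J}⁺ = {C, G, J}; {B, G, J}⁺ = {A, B, G, J, M, N}; {B, C, J}⁺ = {B, C, J}; … — none reach the full schema.
{B, C, J, M}⁺: BCM→AGP adds A, G, P; GJM→N adds N → {A, B, C, G, J, M, N, P}. Minimal: {C, J, M}⁺ = {C, J, M}; {B, J, M}⁺ = {B, J, M}; {B, C, M}⁺ = {A, B, C, G, M, P}; … — none reach the full schema.
{C, G, J, M}⁺: GJM→N adds N; CN→B adds B; BCM→AGP adds A, P → {A, B, C, G, J, M, N, P}. Minimal: {G, J, M}⁺ = {G, J, M, N}; {C, J, M}⁺ = {C, J, M}; {C, G, M}⁺ = {C, G, M}; … — none reach the full schema.
{C, G, J, N}⁺: CN→B adds B; BG→AM adds A, M; BCM→AGP adds P → {A, B, C, G, J, M, N, P}. Minimal: {G, J, N}⁺ = {G, J, N}; {C, J, N}⁺ = {B, C, J, N}; {C, G, N}⁺ = {A, B, C, G, M, N, P}; … — none reach the full schema.
{C, J, M, N}⁺: CN→B adds B; BCM→AGP adds A, G, P → {A, B, C, G, J, M, N, P}. Minimal: {J, M, N}⁺ = {J, M, N}; {C, M, N}⁺ = {A, B, C, G, M, N, P}; {C, J, N}⁺ = {B, C, J, N}; … — none reach the full schema.
Any other superkey contains one of these as a subset, so there are no further candidate keys.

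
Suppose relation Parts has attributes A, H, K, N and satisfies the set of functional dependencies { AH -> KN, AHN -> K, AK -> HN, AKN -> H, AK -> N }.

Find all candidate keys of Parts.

AH; AK

Attribute A never appears on the right-hand side of any dependency, so A must belong to every candidate key.
{A}⁺ = {A}, which is not all of the schema, so we must add further attributes.
{A, H}⁺: AH→KN adds K, N → {A, H, K, N}.
{A, K}⁺: AK→HN adds H, N → {A, H, K, N}.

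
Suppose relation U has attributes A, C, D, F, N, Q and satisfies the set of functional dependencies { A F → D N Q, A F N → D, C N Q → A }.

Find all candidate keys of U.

Attributes C, F never appear on any right-hand side, so every candidate key must contain {C, F}.
{C, F}⁺ = {C, F}, which is not all of the schema, so we must add further attributes.
{A, C, F}⁺: AF→DNQ adds D, N, Q → {A, C, D, F, N, Q}. Minimal: {C, F}⁺ = {C, F}; {A, F}⁺ = {A, D, F, N, Q}; {A, C}⁺ = {A, C} — none reach the full schema.
{C, F, N, Q}⁺: CNQ→A adds A; AF→DNQ adds D → {A, C, D, F, N, Q}. Minimal: {F, N, Q}⁺ = {F, N, Q}; {C, N, Q}⁺ = {A, C, N, Q}; {C, F, Q}⁺ = {C, F, Q}; … — none reach the full schema.
Any other superkey contains one of these as a subset, so there are no further candidate keys.

(A, C, F), (C, F, N, Q)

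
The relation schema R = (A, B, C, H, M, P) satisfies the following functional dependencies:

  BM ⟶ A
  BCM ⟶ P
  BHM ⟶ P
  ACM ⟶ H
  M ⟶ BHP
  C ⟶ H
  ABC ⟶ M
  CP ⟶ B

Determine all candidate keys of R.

CM; ABC; ACP

Attribute C never appears on the right-hand side of any dependency, so C must belong to every candidate key.
{C}⁺ = {C, H}, which is not all of the schema, so we must add further attributes.
{C, M}⁺: M→BHP adds B, H, P; BM→A adds A → {A, B, C, H, M, P}.
{A, B, C}⁺: C→H adds H; ABC→M adds M; BCM→P adds P → {A, B, C, H, M, P}.
{A, C, P}⁺: C→H adds H; CP→B adds B; ABC→M adds M → {A, B, C, H, M, P}.
Any other superkey contains one of these as a subset, so there are no further candidate keys.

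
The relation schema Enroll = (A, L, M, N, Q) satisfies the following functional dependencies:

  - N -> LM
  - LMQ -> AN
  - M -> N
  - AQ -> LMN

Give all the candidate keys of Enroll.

{A, Q}; {M, Q}; {N, Q}

Attribute Q never appears on the right-hand side of any dependency, so Q must belong to every candidate key.
{Q}⁺ = {Q}, which is not all of the schema, so we must add further attributes.
{A, Q}⁺: AQ→LMN adds L, M, N → {A, L, M, N, Q}.
{M, Q}⁺: M→N adds N; N→LM adds L; LMQ→AN adds A → {A, L, M, N, Q}.
{N, Q}⁺: N→LM adds L, M; LMQ→AN adds A → {A, L, M, N, Q}.
Any other superkey contains one of these as a subset, so there are no further candidate keys.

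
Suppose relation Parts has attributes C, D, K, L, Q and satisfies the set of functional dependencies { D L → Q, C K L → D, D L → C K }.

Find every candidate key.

{D, L}; {C, K, L}

Attribute L never appears on the right-hand side of any dependency, so L must belong to every candidate key.
{L}⁺ = {L}, which is not all of the schema, so we must add further attributes.
{D, L}⁺: DL→Q adds Q; DL→CK adds C, K → {C, D, K, L, Q}. Minimal: {L}⁺ = {L}; {D}⁺ = {D} — none reach the full schema.
{C, K, L}⁺: CKL→D adds D; DL→Q adds Q → {C, D, K, L, Q}. Minimal: {K, L}⁺ = {K, L}; {C, L}⁺ = {C, L}; {C, K}⁺ = {C, K} — none reach the full schema.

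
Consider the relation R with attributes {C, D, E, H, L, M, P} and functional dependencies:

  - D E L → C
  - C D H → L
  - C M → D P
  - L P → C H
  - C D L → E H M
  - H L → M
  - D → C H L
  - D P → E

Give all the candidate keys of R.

{D}; {C, M}; {L, P}; {C, H, L}

{D}⁺: D→CHL adds C, H, L; CDL→EHM adds E, M; CM→DP adds P → {C, D, E, H, L, M, P}.
{C, M}⁺: CM→DP adds D, P; D→CHL adds H, L; DP→E adds E → {C, D, E, H, L, M, P}. Minimal: {M}⁺ = {M}; {C}⁺ = {C} — none reach the full schema.
{L, P}⁺: LP→CH adds C, H; HL→M adds M; CM→DP adds D; CDL→EHM adds E → {C, D, E, H, L, M, P}. Minimal: {P}⁺ = {P}; {L}⁺ = {L} — none reach the full schema.
{C, H, L}⁺: HL→M adds M; CM→DP adds D, P; CDL→EHM adds E → {C, D, E, H, L, M, P}. Minimal: {H, L}⁺ = {H, L, M}; {C, L}⁺ = {C, L}; {C, H}⁺ = {C, H} — none reach the full schema.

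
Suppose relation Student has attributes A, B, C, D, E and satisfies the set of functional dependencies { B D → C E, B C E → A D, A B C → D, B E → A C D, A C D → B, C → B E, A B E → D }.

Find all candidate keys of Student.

{C}, {B, D}, {B, E}

{C}⁺: C→BE adds B, E; BCE→AD adds A, D → {A, B, C, D, E}.
{B, D}⁺: BD→CE adds C, E; BCE→AD adds A → {A, B, C, D, E}. Minimal: {D}⁺ = {D}; {B}⁺ = {B} — none reach the full schema.
{B, E}⁺: BE→ACD adds A, C, D → {A, B, C, D, E}. Minimal: {E}⁺ = {E}; {B}⁺ = {B} — none reach the full schema.
Any other superkey contains one of these as a subset, so there are no further candidate keys.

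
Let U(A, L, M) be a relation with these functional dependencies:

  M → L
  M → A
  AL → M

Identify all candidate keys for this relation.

M; AL

{M}⁺: M→L adds L; M→A adds A → {A, L, M}.
{A, L}⁺: AL→M adds M → {A, L, M}. Minimal: {L}⁺ = {L}; {A}⁺ = {A} — none reach the full schema.
Any other superkey contains one of these as a subset, so there are no further candidate keys.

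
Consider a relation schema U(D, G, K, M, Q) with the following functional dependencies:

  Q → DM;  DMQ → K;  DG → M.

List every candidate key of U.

Attributes G, Q never appear on any right-hand side, so every candidate key must contain {G, Q}.
{G, Q}⁺ = {D, G, K, M, Q}, which is all of the schema, so {G, Q} is the only candidate key.

(G, Q)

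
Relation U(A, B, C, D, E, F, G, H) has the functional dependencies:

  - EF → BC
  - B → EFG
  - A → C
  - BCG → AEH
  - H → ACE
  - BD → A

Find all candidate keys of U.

BD, DEF, DFH

{B, D}⁺: B→EFG adds E, F, G; BD→A adds A; EF→BC adds C; BCG→AEH adds H → {A, B, C, D, E, F, G, H}. Minimal: {D}⁺ = {D}; {B}⁺ = {A, B, C, E, F, G, H} — none reach the full schema.
{D, E, F}⁺: EF→BC adds B, C; B→EFG adds G; BCG→AEH adds A, H → {A, B, C, D, E, F, G, H}. Minimal: {E, F}⁺ = {A, B, C, E, F, G, H}; {D, F}⁺ = {D, F}; {D, E}⁺ = {D, E} — none reach the full schema.
{D, F, H}⁺: H→ACE adds A, C, E; EF→BC adds B; B→EFG adds G → {A, B, C, D, E, F, G, H}. Minimal: {F, H}⁺ = {A, B, C, E, F, G, H}; {D, H}⁺ = {A, C, D, E, H}; {D, F}⁺ = {D, F} — none reach the full schema.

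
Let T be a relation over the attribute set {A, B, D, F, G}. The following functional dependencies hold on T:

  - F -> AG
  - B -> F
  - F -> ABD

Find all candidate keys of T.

B, F

{B}⁺: B→F adds F; F→ABD adds A, D; F→AG adds G → {A, B, D, F, G}.
{F}⁺: F→AG adds A, G; F→ABD adds B, D → {A, B, D, F, G}.
Any other superkey contains one of these as a subset, so there are no further candidate keys.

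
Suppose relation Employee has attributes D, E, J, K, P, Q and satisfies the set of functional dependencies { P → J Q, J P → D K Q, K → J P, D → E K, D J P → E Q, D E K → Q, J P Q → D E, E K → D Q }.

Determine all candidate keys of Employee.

D, K, P

{D}⁺: D→EK adds E, K; DEK→Q adds Q; K→JP adds J, P → {D, E, J, K, P, Q}.
{K}⁺: K→JP adds J, P; P→JQ adds Q; JP→DKQ adds D; D→EK adds E → {D, E, J, K, P, Q}.
{P}⁺: P→JQ adds J, Q; JP→DKQ adds D, K; D→EK adds E → {D, E, J, K, P, Q}.
Any other superkey contains one of these as a subset, so there are no further candidate keys.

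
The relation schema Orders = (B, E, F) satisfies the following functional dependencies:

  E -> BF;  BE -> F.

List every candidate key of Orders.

Attribute E never appears on the right-hand side of any dependency, so E must belong to every candidate key.
{E}⁺ = {B, E, F}, which is all of the schema, so {E} is the only candidate key.

{E}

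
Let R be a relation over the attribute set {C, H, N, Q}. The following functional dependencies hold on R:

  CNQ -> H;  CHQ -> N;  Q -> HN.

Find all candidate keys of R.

Attributes C, Q never appear on any right-hand side, so every candidate key must contain {C, Q}.
{C, Q}⁺ = {C, H, N, Q}, which is all of the schema, so {C, Q} is the only candidate key.

{C, Q}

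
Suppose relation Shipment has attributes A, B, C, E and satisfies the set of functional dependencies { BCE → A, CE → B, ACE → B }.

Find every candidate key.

{C, E}

Attributes C, E never appear on any right-hand side, so every candidate key must contain {C, E}.
{C, E}⁺ = {A, B, C, E}, which is all of the schema, so {C, E} is the only candidate key.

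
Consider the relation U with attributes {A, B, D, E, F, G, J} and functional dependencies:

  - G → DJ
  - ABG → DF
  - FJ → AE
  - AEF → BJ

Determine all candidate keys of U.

{F, G}, {A, B, G}

Attribute G never appears on the right-hand side of any dependency, so G must belong to every candidate key.
{G}⁺ = {D, G, J}, which is not all of the schema, so we must add further attributes.
{F, G}⁺: G→DJ adds D, J; FJ→AE adds A, E; AEF→BJ adds B → {A, B, D, E, F, G, J}. Minimal: {G}⁺ = {D, G, J}; {F}⁺ = {F} — none reach the full schema.
{A, B, G}⁺: G→DJ adds D, J; ABG→DF adds F; FJ→AE adds E → {A, B, D, E, F, G, J}. Minimal: {B, G}⁺ = {B, D, G, J}; {A, G}⁺ = {A, D, G, J}; {A, B}⁺ = {A, B} — none reach the full schema.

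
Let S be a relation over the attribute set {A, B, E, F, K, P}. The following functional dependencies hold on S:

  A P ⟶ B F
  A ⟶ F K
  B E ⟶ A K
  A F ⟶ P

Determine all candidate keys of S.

Attribute E never appears on the right-hand side of any dependency, so E must belong to every candidate key.
{E}⁺ = {E}, which is not all of the schema, so we must add further attributes.
{A, E}⁺: A→FK adds F, K; AF→P adds P; AP→BF adds B → {A, B, E, F, K, P}.
{B, E}⁺: BE→AK adds A, K; A→FK adds F; AF→P adds P → {A, B, E, F, K, P}.
Any other superkey contains one of these as a subset, so there are no further candidate keys.

(A, E); (B, E)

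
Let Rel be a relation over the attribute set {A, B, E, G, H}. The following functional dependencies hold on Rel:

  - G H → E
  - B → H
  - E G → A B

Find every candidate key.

{B, G}, {E, G}, {G, H}

Attribute G never appears on the right-hand side of any dependency, so G must belong to every candidate key.
{G}⁺ = {G}, which is not all of the schema, so we must add further attributes.
{B, G}⁺: B→H adds H; GH→E adds E; EG→AB adds A → {A, B, E, G, H}. Minimal: {G}⁺ = {G}; {B}⁺ = {B, H} — none reach the full schema.
{E, G}⁺: EG→AB adds A, B; B→H adds H → {A, B, E, G, H}. Minimal: {G}⁺ = {G}; {E}⁺ = {E} — none reach the full schema.
{G, H}⁺: GH→E adds E; EG→AB adds A, B → {A, B, E, G, H}. Minimal: {H}⁺ = {H}; {G}⁺ = {G} — none reach the full schema.
Any other superkey contains one of these as a subset, so there are no further candidate keys.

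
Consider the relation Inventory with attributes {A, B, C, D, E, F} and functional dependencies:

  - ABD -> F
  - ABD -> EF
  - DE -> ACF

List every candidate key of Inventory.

Attributes B, D never appear on any right-hand side, so every candidate key must contain {B, D}.
{B, D}⁺ = {B, D}, which is not all of the schema, so we must add further attributes.
{A, B, D}⁺: ABD→F adds F; ABD→EF adds E; DE→ACF adds C → {A, B, C, D, E, F}.
{B, D, E}⁺: DE→ACF adds A, C, F → {A, B, C, D, E, F}.

(A, B, D), (B, D, E)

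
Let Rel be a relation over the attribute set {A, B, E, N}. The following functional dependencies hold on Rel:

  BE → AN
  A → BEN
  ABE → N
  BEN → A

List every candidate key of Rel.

{A}⁺: A→BEN adds B, E, N → {A, B, E, N}.
{B, E}⁺: BE→AN adds A, N → {A, B, E, N}.
Any other superkey contains one of these as a subset, so there are no further candidate keys.

A, BE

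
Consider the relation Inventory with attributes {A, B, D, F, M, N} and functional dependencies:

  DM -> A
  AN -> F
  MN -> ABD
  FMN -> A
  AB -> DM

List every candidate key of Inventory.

Attribute N never appears on the right-hand side of any dependency, so N must belong to every candidate key.
{N}⁺ = {N}, which is not all of the schema, so we must add further attributes.
{M, N}⁺: MN→ABD adds A, B, D; AN→F adds F → {A, B, D, F, M, N}. Minimal: {N}⁺ = {N}; {M}⁺ = {M} — none reach the full schema.
{A, B, N}⁺: AN→F adds F; AB→DM adds D, M → {A, B, D, F, M, N}. Minimal: {B, N}⁺ = {B, N}; {A, N}⁺ = {A, F, N}; {A, B}⁺ = {A, B, D, M} — none reach the full schema.
Any other superkey contains one of these as a subset, so there are no further candidate keys.

{M, N}, {A, B, N}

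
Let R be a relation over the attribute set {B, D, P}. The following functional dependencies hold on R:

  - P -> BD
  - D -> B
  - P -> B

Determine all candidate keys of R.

(P)

Attribute P never appears on the right-hand side of any dependency, so P must belong to every candidate key.
{P}⁺ = {B, D, P}, which is all of the schema, so {P} is the only candidate key.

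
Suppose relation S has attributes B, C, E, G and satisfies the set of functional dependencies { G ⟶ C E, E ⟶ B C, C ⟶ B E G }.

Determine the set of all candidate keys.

{C}⁺: C→BEG adds B, E, G → {B, C, E, G}.
{E}⁺: E→BC adds B, C; C→BEG adds G → {B, C, E, G}.
{G}⁺: G→CE adds C, E; E→BC adds B → {B, C, E, G}.
Any other superkey contains one of these as a subset, so there are no further candidate keys.

(C), (E), (G)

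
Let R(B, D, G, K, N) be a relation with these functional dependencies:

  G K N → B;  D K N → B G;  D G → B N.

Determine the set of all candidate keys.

(D, G, K); (D, K, N)

Attributes D, K never appear on any right-hand side, so every candidate key must contain {D, K}.
{D, K}⁺ = {D, K}, which is not all of the schema, so we must add further attributes.
{D, G, K}⁺: DG→BN adds B, N → {B, D, G, K, N}. Minimal: {G, K}⁺ = {G, K}; {D, K}⁺ = {D, K}; {D, G}⁺ = {B, D, G, N} — none reach the full schema.
{D, K, N}⁺: DKN→BG adds B, G → {B, D, G, K, N}. Minimal: {K, N}⁺ = {K, N}; {D, N}⁺ = {D, N}; {D, K}⁺ = {D, K} — none reach the full schema.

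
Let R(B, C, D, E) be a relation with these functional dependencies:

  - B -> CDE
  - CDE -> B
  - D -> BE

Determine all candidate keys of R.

{B}⁺: B→CDE adds C, D, E → {B, C, D, E}.
{D}⁺: D→BE adds B, E; B→CDE adds C → {B, C, D, E}.
Any other superkey contains one of these as a subset, so there are no further candidate keys.

{B}, {D}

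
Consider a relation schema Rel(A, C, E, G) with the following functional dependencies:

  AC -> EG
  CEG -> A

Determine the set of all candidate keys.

Attribute C never appears on the right-hand side of any dependency, so C must belong to every candidate key.
{C}⁺ = {C}, which is not all of the schema, so we must add further attributes.
{A, C}⁺: AC→EG adds E, G → {A, C, E, G}.
{C, E, G}⁺: CEG→A adds A → {A, C, E, G}.

{A, C}, {C, E, G}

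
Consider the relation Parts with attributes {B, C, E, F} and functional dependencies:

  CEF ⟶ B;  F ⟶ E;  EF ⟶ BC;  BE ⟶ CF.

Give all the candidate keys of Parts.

{F}⁺: F→E adds E; EF→BC adds B, C → {B, C, E, F}.
{B, E}⁺: BE→CF adds C, F → {B, C, E, F}. Minimal: {E}⁺ = {E}; {B}⁺ = {B} — none reach the full schema.
Any other superkey contains one of these as a subset, so there are no further candidate keys.

{F}, {B, E}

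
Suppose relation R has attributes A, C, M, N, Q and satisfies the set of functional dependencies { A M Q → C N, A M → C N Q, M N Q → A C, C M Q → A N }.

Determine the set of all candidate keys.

{A, M}⁺: AM→CNQ adds C, N, Q → {A, C, M, N, Q}. Minimal: {M}⁺ = {M}; {A}⁺ = {A} — none reach the full schema.
{C, M, Q}⁺: CMQ→AN adds A, N → {A, C, M, N, Q}. Minimal: {M, Q}⁺ = {M, Q}; {C, Q}⁺ = {C, Q}; {C, M}⁺ = {C, M} — none reach the full schema.
{M, N, Q}⁺: MNQ→AC adds A, C → {A, C, M, N, Q}. Minimal: {N, Q}⁺ = {N, Q}; {M, Q}⁺ = {M, Q}; {M, N}⁺ = {M, N} — none reach the full schema.
Any other superkey contains one of these as a subset, so there are no further candidate keys.

(A, M), (C, M, Q), (M, N, Q)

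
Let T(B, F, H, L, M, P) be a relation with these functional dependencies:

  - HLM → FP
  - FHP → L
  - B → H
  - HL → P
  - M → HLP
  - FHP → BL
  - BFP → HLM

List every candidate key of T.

{M}⁺: M→HLP adds H, L, P; HLM→FP adds F; FHP→BL adds B → {B, F, H, L, M, P}.
{B, F, L}⁺: B→H adds H; HL→P adds P; BFP→HLM adds M → {B, F, H, L, M, P}. Minimal: {F, L}⁺ = {F, L}; {B, L}⁺ = {B, H, L, P}; {B, F}⁺ = {B, F, H} — none reach the full schema.
{B, F, P}⁺: B→H adds H; FHP→BL adds L; BFP→HLM adds M → {B, F, H, L, M, P}. Minimal: {F, P}⁺ = {F, P}; {B, P}⁺ = {B, H, P}; {B, F}⁺ = {B, F, H} — none reach the full schema.
{F, H, L}⁺: HL→P adds P; FHP→BL adds B; BFP→HLM adds M → {B, F, H, L, M, P}. Minimal: {H, L}⁺ = {H, L, P}; {F, L}⁺ = {F, L}; {F, H}⁺ = {F, H} — none reach the full schema.
{F, H, P}⁺: FHP→L adds L; FHP→BL adds B; BFP→HLM adds M → {B, F, H, L, M, P}. Minimal: {H, P}⁺ = {H, P}; {F, P}⁺ = {F, P}; {F, H}⁺ = {F, H} — none reach the full schema.
Any other superkey contains one of these as a subset, so there are no further candidate keys.

M, BFL, BFP, FHL, FHP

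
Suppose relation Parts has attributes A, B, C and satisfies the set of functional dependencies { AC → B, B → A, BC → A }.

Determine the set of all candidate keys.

{A, C}, {B, C}

Attribute C never appears on the right-hand side of any dependency, so C must belong to every candidate key.
{C}⁺ = {C}, which is not all of the schema, so we must add further attributes.
{A, C}⁺: AC→B adds B → {A, B, C}. Minimal: {C}⁺ = {C}; {A}⁺ = {A} — none reach the full schema.
{B, C}⁺: B→A adds A → {A, B, C}. Minimal: {C}⁺ = {C}; {B}⁺ = {A, B} — none reach the full schema.
Any other superkey contains one of these as a subset, so there are no further candidate keys.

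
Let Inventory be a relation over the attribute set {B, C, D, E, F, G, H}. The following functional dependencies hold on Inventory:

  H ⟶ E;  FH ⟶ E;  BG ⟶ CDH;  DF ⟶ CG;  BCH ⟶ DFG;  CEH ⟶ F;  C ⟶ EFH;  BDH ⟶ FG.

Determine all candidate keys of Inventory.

(B, C); (B, G); (B, D, F); (B, D, H)

Attribute B never appears on the right-hand side of any dependency, so B must belong to every candidate key.
{B}⁺ = {B}, which is not all of the schema, so we must add further attributes.
{B, C}⁺: C→EFH adds E, F, H; BCH→DFG adds D, G → {B, C, D, E, F, G, H}.
{B, G}⁺: BG→CDH adds C, D, H; BCH→DFG adds F; C→EFH adds E → {B, C, D, E, F, G, H}.
{B, D, F}⁺: DF→CG adds C, G; C→EFH adds E, H → {B, C, D, E, F, G, H}.
{B, D, H}⁺: H→E adds E; BDH→FG adds F, G; BG→CDH adds C → {B, C, D, E, F, G, H}.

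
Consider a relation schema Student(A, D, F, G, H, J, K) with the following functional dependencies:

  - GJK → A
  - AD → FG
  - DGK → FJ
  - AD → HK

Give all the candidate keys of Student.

Attribute D never appears on the right-hand side of any dependency, so D must belong to every candidate key.
{D}⁺ = {D}, which is not all of the schema, so we must add further attributes.
{A, D}⁺: AD→FG adds F, G; AD→HK adds H, K; DGK→FJ adds J → {A, D, F, G, H, J, K}. Minimal: {D}⁺ = {D}; {A}⁺ = {A} — none reach the full schema.
{D, G, K}⁺: DGK→FJ adds F, J; GJK→A adds A; AD→HK adds H → {A, D, F, G, H, J, K}. Minimal: {G, K}⁺ = {G, K}; {D, K}⁺ = {D, K}; {D, G}⁺ = {D, G} — none reach the full schema.

AD, DGK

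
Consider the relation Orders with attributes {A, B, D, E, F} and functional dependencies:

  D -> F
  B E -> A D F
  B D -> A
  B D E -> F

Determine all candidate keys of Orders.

Attributes B, E never appear on any right-hand side, so every candidate key must contain {B, E}.
{B, E}⁺ = {A, B, D, E, F}, which is all of the schema, so {B, E} is the only candidate key.

(B, E)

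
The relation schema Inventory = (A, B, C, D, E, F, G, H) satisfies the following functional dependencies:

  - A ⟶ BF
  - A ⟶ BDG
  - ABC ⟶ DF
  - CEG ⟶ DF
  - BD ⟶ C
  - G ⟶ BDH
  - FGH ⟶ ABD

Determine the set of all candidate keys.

{A, E}, {E, G}

Attribute E never appears on the right-hand side of any dependency, so E must belong to every candidate key.
{E}⁺ = {E}, which is not all of the schema, so we must add further attributes.
{A, E}⁺: A→BF adds B, F; A→BDG adds D, G; BD→C adds C; G→BDH adds H → {A, B, C, D, E, F, G, H}. Minimal: {E}⁺ = {E}; {A}⁺ = {A, B, C, D, F, G, H} — none reach the full schema.
{E, G}⁺: G→BDH adds B, D, H; BD→C adds C; CEG→DF adds F; FGH→ABD adds A → {A, B, C, D, E, F, G, H}. Minimal: {G}⁺ = {B, C, D, G, H}; {E}⁺ = {E} — none reach the full schema.
Any other superkey contains one of these as a subset, so there are no further candidate keys.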